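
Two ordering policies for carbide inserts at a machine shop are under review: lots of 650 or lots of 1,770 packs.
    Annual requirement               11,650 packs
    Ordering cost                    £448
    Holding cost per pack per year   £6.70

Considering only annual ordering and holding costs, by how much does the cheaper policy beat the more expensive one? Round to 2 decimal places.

For each Q, cost = (D/Q)·S + (Q/2)·H.
TC(650) = (11,650/650)×448 + (650/2)×6.7 = £10,207.04
TC(1,770) = (11,650/1,770)×448 + (1,770/2)×6.7 = £8,878.20
|ΔTC| = |£10,207.04 − £8,878.20| = £1,328.84

£1,328.84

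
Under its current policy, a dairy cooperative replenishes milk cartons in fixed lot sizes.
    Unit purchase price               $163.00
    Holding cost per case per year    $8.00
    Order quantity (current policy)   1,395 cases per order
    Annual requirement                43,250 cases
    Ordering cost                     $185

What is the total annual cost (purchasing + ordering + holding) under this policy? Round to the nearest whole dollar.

Annual ordering cost = (D/Q)·S = (43,250/1,395) × 185 = $5,735.66
Annual holding cost  = (Q/2)·H = (1,395/2) × 8 = $5,580.00
Purchase cost = D·C = 43,250 × 163 = $7,049,750.00
Total = $5,735.66 + $5,580.00 + $7,049,750.00 = $7,061,065.66

$7,061,066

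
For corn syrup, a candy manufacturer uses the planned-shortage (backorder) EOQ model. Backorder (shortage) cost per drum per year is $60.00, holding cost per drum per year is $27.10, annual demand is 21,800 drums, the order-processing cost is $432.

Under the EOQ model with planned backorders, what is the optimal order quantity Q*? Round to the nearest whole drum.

Q* = √(2DS/H) · √((H + b)/b)
   = √(2 × 21,800 × 432 / 27.1) · √((27.1 + 60) / 60)
   = 833.682 × 1.2049 ≈ 1,004.46

1,004 drums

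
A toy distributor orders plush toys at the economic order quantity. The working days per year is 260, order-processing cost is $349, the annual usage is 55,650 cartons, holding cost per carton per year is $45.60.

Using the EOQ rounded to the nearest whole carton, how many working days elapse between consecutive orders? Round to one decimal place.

2DS/H = 2·55,650·349/45.6 = 851,835.53
EOQ = √851,835.53 ≈ 922.95 → Q = 923 cartons
T = Q/D × 260 days = 923/55,650 × 260 = 4.312 days

4.3 days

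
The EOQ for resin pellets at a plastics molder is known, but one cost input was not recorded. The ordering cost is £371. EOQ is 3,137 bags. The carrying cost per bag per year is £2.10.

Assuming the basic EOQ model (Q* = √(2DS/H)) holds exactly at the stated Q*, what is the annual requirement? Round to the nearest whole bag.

From Q* = √(2DS/H) ⇒ Q*² = 2DS/H.
D = Q²H / (2S) = 3,137² × 2.1 / (2 × 371) = 27,851.23

27,851 bags per year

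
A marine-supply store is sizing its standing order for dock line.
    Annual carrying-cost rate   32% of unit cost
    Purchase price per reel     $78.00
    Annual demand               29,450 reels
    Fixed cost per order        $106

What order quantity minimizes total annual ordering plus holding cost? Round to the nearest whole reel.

500 reels

Holding cost per reel per year: H = 32% × $78 = $24.9600
EOQ = √(2DS/H) = √(2 × 29,450 × 106 / 24.96)
    = √(250,136.22) ≈ 500.14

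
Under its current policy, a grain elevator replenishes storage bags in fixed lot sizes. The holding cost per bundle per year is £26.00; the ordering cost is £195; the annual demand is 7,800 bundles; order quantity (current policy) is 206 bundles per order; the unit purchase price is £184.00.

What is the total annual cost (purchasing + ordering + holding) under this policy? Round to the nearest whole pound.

Orders/yr = 7,800/206 = 37.864; ordering cost = 37.864 × £195 = £7,383.50
Average inventory = 206/2 = 103; holding cost = 103 × £26 = £2,678.00
Purchase cost = D·C = 7,800 × 184 = £1,435,200.00
Total = £7,383.50 + £2,678.00 + £1,435,200.00 = £1,445,261.50

£1,445,261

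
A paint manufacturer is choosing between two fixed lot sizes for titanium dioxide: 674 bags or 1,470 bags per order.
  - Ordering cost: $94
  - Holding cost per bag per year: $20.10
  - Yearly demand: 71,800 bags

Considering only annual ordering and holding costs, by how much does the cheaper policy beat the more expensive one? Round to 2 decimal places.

For each Q, cost = (D/Q)·S + (Q/2)·H.
TC(674) = (71,800/674)×94 + (674/2)×20.1 = $16,787.35
TC(1,470) = (71,800/1,470)×94 + (1,470/2)×20.1 = $19,364.79
Lots of 674 are cheaper by $2,577.44.

$2,577.44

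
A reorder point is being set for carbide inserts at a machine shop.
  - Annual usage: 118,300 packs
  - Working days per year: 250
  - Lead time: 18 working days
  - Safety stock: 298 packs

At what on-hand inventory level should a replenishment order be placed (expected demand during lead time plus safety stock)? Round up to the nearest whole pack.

8,816 packs

Daily demand d = 118,300 / 250 = 473.200 packs/day
Demand during lead time = 473.200 × 18 = 8,517.60
Reorder point = 8,517.60 + 298 = 8,815.60 → round up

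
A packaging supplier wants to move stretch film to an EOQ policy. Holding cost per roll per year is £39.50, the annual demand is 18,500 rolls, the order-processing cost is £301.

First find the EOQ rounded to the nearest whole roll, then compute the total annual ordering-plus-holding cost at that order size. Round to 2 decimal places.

Optimal lot size Q* = (2 × 18,500 × £301 / £39.5)^½ ≈ 530.99 → Q = 531 rolls
Ordering: D/Q × S = 18,500/531 × £301 = £10,486.82
Holding:  Q/2 × H = 531/2 × £39.5 = £10,487.25
Total = £10,486.82 + £10,487.25 = £20,974.07

£20,974.07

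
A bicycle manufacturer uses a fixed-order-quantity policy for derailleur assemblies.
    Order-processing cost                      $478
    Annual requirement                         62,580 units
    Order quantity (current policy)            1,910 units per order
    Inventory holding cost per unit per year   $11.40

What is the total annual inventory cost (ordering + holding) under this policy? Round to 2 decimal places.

Orders/yr = 62,580/1,910 = 32.764; ordering cost = 32.764 × $478 = $15,661.38
Average inventory = 1,910/2 = 955; holding cost = 955 × $11.4 = $10,887.00
Total = $15,661.38 + $10,887.00 = $26,548.38

$26,548.38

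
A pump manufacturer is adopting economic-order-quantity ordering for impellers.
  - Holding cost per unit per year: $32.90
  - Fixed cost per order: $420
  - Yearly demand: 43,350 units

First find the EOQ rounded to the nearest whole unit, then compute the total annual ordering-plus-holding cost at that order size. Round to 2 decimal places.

Q* = √(2·D·S / H) = √(2·43,350·420 / 32.9) = √1,106,808.5 ≈ 1,052.05 → Q = 1,052 units
Ordering: D/Q × S = 43,350/1,052 × $420 = $17,307.03
Holding:  Q/2 × H = 1,052/2 × $32.9 = $17,305.40
Total = $17,307.03 + $17,305.40 = $34,612.43

$34,612.43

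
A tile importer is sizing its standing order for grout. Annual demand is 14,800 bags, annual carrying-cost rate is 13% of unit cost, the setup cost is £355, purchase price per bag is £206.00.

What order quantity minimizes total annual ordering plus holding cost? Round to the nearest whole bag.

626 bags

H = i·C = 0.13 × £206 = £26.7800 per bag-year
EOQ = √(2DS/H) = √(2 × 14,800 × 355 / 26.78)
    = √(392,382.37) ≈ 626.40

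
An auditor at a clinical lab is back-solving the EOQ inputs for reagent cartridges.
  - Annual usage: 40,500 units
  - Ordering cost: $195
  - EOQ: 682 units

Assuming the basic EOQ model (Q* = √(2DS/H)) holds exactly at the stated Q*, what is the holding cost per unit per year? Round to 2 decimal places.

$33.96

EOQ relation: Q² = 2DS/H, so rearrange for the unknown.
H = 2DS / Q² = 2 × 40,500 × 195 / 682² = 33.9587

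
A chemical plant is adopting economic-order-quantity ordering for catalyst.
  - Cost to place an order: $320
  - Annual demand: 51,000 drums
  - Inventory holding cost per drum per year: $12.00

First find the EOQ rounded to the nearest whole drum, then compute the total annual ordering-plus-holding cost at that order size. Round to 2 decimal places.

Optimal lot size Q* = (2 × 51,000 × $320 / $12)^½ ≈ 1,649.24 → Q = 1,649 drums
Annual ordering cost = (D/Q)·S = (51,000/1,649) × 320 = $9,896.91
Annual holding cost  = (Q/2)·H = (1,649/2) × 12 = $9,894.00
Total = $9,896.91 + $9,894.00 = $19,790.91

$19,790.91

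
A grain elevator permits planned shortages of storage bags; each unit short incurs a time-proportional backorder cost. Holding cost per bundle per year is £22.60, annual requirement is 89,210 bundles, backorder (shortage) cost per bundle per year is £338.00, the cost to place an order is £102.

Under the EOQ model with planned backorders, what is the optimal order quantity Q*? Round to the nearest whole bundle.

927 bundles

Q* = √(2DS/H) · √((H + b)/b)
   = √(2 × 89,210 × 102 / 22.6) · √((22.6 + 338) / 338)
   = 897.362 × 1.0329 ≈ 926.88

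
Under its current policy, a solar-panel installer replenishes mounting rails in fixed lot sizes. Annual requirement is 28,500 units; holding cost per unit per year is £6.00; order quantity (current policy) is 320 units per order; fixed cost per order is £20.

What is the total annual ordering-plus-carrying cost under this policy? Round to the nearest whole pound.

Ordering: D/Q × S = 28,500/320 × £20 = £1,781.25
Holding:  Q/2 × H = 320/2 × £6 = £960.00
Total = £1,781.25 + £960.00 = £2,741.25

£2,741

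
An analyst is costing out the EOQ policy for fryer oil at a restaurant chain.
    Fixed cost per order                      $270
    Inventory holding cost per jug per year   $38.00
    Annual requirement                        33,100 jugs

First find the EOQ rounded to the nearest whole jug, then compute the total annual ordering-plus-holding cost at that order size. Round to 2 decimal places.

Q* = √(2·D·S / H) = √(2·33,100·270 / 38) = √470,368.4 ≈ 685.83 → Q = 686 jugs
Ordering: D/Q × S = 33,100/686 × $270 = $13,027.70
Holding:  Q/2 × H = 686/2 × $38 = $13,034.00
Total = $13,027.70 + $13,034.00 = $26,061.70

$26,061.70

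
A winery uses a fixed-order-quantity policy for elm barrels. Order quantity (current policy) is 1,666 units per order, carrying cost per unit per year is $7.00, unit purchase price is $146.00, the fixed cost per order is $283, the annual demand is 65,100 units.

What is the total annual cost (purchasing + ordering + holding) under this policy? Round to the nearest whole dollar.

Orders/yr = 65,100/1,666 = 39.076; ordering cost = 39.076 × $283 = $11,058.40
Average inventory = 1,666/2 = 833; holding cost = 833 × $7 = $5,831.00
Purchase cost = D·C = 65,100 × 146 = $9,504,600.00
Total = $11,058.40 + $5,831.00 + $9,504,600.00 = $9,521,489.40

$9,521,489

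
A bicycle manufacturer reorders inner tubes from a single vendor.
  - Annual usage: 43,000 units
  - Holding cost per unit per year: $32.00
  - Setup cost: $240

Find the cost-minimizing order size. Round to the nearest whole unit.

2DS/H = 2·43,000·240/32 = 645,000.00
EOQ = √645,000.00 ≈ 803.12

803 units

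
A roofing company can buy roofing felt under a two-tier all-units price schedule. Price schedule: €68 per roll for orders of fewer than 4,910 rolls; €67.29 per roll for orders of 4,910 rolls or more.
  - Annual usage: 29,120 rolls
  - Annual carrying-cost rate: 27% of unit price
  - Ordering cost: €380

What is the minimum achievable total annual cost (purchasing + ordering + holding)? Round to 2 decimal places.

H₁ = 27%×€68 = €18.3600;  H₂ = 27%×€67.29 = €18.1683
EOQ₁ = √(2×29,120×380/18.3600) = 1,097.91  (< 4,910, feasible at tier 1)
EOQ₂ = √(2×29,120×380/18.1683) = 1,103.69  (< 4,910 → use Q = 4,910 at tier-2 price)
TC(tier 1 (EOQ₁), Q≈1,097.9) = €2,000,317.60
TC(tier 2, Q≈4,910.0) = €2,006,341.66
Minimum at tier 1 (EOQ₁): €2,000,317.60

€2,000,317.60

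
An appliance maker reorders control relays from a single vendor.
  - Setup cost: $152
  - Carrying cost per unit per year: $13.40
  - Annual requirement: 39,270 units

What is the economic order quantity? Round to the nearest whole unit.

Optimal lot size Q* = (2 × 39,270 × $152 / $13.4)^½ ≈ 943.88

944 units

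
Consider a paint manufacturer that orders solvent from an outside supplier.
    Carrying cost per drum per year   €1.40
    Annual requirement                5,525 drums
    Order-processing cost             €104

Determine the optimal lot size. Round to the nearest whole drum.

906 drums

2DS/H = 2·5,525·104/1.4 = 820,857.14
EOQ = √820,857.14 ≈ 906.01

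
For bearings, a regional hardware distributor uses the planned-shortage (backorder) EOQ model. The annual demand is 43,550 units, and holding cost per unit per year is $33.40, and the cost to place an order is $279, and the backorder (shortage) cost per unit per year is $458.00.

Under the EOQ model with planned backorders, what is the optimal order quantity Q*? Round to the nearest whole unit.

Q* = √(2DS/H) · √((H + b)/b)
   = √(2 × 43,550 × 279 / 33.4) · √((33.4 + 458) / 458)
   = 852.978 × 1.0358 ≈ 883.53

884 units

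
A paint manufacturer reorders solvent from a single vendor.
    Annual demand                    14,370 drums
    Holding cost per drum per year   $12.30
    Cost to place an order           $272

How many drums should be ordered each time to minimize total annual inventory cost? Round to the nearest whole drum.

Q* = √(2·D·S / H) = √(2·14,370·272 / 12.3) = √635,551.2 ≈ 797.21

797 drums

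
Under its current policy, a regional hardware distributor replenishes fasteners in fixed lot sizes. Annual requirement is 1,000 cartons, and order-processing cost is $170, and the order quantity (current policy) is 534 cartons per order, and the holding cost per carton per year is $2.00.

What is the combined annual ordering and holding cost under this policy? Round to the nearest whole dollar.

Orders/yr = 1,000/534 = 1.873; ordering cost = 1.873 × $170 = $318.35
Average inventory = 534/2 = 267; holding cost = 267 × $2 = $534.00
Total = $318.35 + $534.00 = $852.35

$852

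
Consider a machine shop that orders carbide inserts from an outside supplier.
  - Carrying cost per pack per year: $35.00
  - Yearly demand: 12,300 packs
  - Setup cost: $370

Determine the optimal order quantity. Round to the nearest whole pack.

Q* = √(2·D·S / H) = √(2·12,300·370 / 35) = √260,057.1 ≈ 509.96

510 packs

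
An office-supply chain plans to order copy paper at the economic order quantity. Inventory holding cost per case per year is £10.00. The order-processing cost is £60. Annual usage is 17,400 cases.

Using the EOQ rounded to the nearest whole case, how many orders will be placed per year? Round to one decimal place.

38.1 orders per year

Q* = √(2·D·S / H) = √(2·17,400·60 / 10) = √208,800.0 ≈ 456.95 → Q = 457
Orders per year = D/Q = 17,400 / 457 = 38.074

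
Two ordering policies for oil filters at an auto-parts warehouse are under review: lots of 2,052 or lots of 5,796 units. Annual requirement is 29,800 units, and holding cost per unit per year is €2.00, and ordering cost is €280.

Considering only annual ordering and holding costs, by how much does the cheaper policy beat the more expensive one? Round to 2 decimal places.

Annual cost at Q: ordering D·S/Q plus holding Q·H/2.
TC(2,052) = (29,800/2,052)×280 + (2,052/2)×2 = €6,118.28
TC(5,796) = (29,800/5,796)×280 + (5,796/2)×2 = €7,235.61
|ΔTC| = |€6,118.28 − €7,235.61| = €1,117.34

€1,117.34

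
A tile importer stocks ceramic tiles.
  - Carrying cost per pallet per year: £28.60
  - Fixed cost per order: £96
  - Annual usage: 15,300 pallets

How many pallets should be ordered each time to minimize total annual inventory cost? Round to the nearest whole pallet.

320 pallets

Q* = √(2·D·S / H) = √(2·15,300·96 / 28.6) = √102,713.3 ≈ 320.49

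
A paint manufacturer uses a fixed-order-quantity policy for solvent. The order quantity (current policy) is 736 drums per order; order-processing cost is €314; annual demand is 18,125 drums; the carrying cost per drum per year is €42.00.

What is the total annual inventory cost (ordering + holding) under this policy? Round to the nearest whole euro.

Orders/yr = 18,125/736 = 24.626; ordering cost = 24.626 × €314 = €7,732.68
Average inventory = 736/2 = 368; holding cost = 368 × €42 = €15,456.00
Total = €7,732.68 + €15,456.00 = €23,188.68

€23,189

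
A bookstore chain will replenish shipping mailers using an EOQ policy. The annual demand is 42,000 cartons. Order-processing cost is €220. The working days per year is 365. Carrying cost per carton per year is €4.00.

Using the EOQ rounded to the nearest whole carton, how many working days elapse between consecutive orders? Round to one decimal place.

18.7 days

2DS/H = 2·42,000·220/4 = 4,620,000.00
EOQ = √4,620,000.00 ≈ 2,149.42 → Q = 2,149 cartons
Days between orders = 365 / (D/Q) = 365 / 19.544 ≈ 18.676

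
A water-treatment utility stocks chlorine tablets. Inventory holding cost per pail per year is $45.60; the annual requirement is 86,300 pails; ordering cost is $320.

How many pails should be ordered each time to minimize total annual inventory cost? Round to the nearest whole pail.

Q* = √(2·D·S / H) = √(2·86,300·320 / 45.6) = √1,211,228.1 ≈ 1,100.56

1,101 pails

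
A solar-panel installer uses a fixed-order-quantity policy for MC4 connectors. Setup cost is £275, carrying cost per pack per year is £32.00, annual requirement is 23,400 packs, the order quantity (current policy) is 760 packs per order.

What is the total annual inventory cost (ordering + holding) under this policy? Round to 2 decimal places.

£20,627.11

Annual ordering cost = (D/Q)·S = (23,400/760) × 275 = £8,467.11
Annual holding cost  = (Q/2)·H = (760/2) × 32 = £12,160.00
Total = £8,467.11 + £12,160.00 = £20,627.11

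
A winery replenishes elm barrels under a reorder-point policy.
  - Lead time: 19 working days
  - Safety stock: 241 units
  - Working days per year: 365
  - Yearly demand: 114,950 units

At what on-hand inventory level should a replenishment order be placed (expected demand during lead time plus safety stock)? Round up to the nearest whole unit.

6,225 units

Daily demand d = 114,950 / 365 = 314.932 units/day
Demand during lead time = 314.932 × 19 = 5,983.70
Reorder point = 5,983.70 + 241 = 6,224.70 → round up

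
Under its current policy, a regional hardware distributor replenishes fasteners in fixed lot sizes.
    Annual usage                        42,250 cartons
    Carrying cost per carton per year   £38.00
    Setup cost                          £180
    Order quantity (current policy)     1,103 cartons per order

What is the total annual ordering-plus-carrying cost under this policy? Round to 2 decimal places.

Annual ordering cost = (D/Q)·S = (42,250/1,103) × 180 = £6,894.83
Annual holding cost  = (Q/2)·H = (1,103/2) × 38 = £20,957.00
Total = £6,894.83 + £20,957.00 = £27,851.83

£27,851.83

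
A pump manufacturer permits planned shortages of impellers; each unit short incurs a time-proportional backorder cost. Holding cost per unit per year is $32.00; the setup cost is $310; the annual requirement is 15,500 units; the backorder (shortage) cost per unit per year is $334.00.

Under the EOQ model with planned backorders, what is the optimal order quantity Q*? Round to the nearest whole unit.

574 units

Basic EOQ = √(2·15,500·310/32) = 548.008
Backorder adjustment √((H+b)/b) = √((32+334)/334) = 1.0468
Q* = 548.008 × 1.0468 ≈ 573.66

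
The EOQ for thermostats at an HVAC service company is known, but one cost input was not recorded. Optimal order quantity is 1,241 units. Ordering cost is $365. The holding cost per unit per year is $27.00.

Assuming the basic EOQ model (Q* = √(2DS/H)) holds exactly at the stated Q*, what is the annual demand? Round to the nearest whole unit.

Since Q* = (2DS/H)^½, squaring gives Q*²·H = 2DS.
D = Q²H / (2S) = 1,241² × 27 / (2 × 365) = 56,961.90

56,962 units per year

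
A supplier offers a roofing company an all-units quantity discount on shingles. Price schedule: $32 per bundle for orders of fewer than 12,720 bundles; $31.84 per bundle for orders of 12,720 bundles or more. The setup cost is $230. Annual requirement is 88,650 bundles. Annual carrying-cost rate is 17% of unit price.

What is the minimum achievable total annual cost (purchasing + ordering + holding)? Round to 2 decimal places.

H₁ = 17%×$32 = $5.4400;  H₂ = 17%×$31.84 = $5.4128
EOQ₁ = √(2×88,650×230/5.4400) = 2,737.91  (< 12,720, feasible at tier 1)
EOQ₂ = √(2×88,650×230/5.4128) = 2,744.78  (< 12,720 → use Q = 12,720 at tier-2 price)
TC(tier 1 (EOQ₁), Q≈2,737.9) = $2,851,694.22
TC(tier 2, Q≈12,720.0) = $2,858,644.36
Minimum at tier 1 (EOQ₁): $2,851,694.22

$2,851,694.22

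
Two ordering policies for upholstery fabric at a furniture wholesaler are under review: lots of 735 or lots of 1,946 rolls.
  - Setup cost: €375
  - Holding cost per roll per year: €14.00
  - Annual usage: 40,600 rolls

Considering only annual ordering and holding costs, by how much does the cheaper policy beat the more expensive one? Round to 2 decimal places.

Annual cost at Q: ordering D·S/Q plus holding Q·H/2.
TC(735) = (40,600/735)×375 + (735/2)×14 = €25,859.29
TC(1,946) = (40,600/1,946)×375 + (1,946/2)×14 = €21,445.74
Lots of 1,946 are cheaper by €4,413.54.

€4,413.54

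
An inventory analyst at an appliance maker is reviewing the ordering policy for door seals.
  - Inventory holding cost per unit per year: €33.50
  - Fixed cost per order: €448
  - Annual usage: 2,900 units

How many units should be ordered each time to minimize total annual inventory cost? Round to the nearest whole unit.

279 units

2DS/H = 2·2,900·448/33.5 = 77,564.18
EOQ = √77,564.18 ≈ 278.50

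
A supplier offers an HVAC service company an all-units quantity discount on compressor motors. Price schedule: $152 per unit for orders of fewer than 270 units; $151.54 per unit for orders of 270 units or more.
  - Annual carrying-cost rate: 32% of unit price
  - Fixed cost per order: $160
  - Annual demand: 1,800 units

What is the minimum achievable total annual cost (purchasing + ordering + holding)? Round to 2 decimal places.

$278,893.07

H₁ = 32%×$152 = $48.6400;  H₂ = 32%×$151.54 = $48.4928
EOQ₁ = √(2×1,800×160/48.6400) = 108.82  (< 270, feasible at tier 1)
EOQ₂ = √(2×1,800×160/48.4928) = 108.99  (< 270 → use Q = 270 at tier-2 price)
TC(tier 1 (EOQ₁), Q≈108.8) = $278,893.07
TC(tier 2, Q≈270.0) = $280,385.19
Minimum at tier 1 (EOQ₁): $278,893.07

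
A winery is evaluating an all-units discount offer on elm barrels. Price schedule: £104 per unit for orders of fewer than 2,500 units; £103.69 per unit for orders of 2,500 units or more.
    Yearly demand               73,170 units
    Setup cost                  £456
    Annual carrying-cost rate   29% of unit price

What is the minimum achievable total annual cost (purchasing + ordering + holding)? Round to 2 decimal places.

£7,637,931.13

H₁ = 29%×£104 = £30.1600;  H₂ = 29%×£103.69 = £30.0701
EOQ₁ = √(2×73,170×456/30.1600) = 1,487.47  (< 2,500, feasible at tier 1)
EOQ₂ = √(2×73,170×456/30.0701) = 1,489.69  (< 2,500 → use Q = 2,500 at tier-2 price)
TC(tier 1 (EOQ₁), Q≈1,487.5) = £7,654,542.10
TC(tier 2, Q≈2,500.0) = £7,637,931.13
Minimum at tier 2: £7,637,931.13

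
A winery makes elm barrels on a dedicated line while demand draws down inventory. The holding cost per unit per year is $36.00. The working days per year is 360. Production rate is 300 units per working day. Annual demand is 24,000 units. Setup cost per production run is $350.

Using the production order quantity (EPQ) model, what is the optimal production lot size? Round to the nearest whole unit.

d = 24,000/360 = 66.6667 units/day;  effective holding cost H(1 − d/p) = 36·(1 − 66.6667/300) = 28.00000
Q* = √(2DS / H_eff) = √(2·24,000·350 / 28.00000) ≈ 774.60

775 units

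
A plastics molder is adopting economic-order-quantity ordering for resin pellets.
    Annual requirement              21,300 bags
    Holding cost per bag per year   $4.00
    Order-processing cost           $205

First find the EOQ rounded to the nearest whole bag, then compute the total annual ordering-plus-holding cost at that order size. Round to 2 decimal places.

$5,910.33

Optimal lot size Q* = (2 × 21,300 × $205 / $4)^½ ≈ 1,477.58 → Q = 1,478 bags
Ordering: D/Q × S = 21,300/1,478 × $205 = $2,954.33
Holding:  Q/2 × H = 1,478/2 × $4 = $2,956.00
Total = $2,954.33 + $2,956.00 = $5,910.33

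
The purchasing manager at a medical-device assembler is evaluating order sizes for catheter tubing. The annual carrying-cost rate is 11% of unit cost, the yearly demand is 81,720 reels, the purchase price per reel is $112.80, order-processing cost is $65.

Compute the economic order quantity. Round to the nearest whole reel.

925 reels

Carrying cost H = $112.8 × 11% = $12.4080/reel/yr
Optimal lot size Q* = (2 × 81,720 × $65 / $12.408)^½ ≈ 925.31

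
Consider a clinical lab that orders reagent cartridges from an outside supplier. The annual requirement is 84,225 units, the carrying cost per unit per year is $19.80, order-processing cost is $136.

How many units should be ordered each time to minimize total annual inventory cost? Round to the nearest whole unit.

EOQ = √(2DS/H) = √(2 × 84,225 × 136 / 19.8)
    = √(1,157,030.30) ≈ 1,075.65

1,076 units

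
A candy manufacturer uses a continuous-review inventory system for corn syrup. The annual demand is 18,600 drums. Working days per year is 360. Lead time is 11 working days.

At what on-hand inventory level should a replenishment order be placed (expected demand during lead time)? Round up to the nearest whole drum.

Daily demand d = 18,600 / 360 = 51.667 drums/day
Demand during lead time = 51.667 × 11 = 568.33
Reorder point = 568.33 → round up

569 drums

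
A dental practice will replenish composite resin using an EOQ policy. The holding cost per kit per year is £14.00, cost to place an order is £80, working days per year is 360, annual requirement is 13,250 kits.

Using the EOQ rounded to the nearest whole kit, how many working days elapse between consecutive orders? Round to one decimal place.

EOQ = √(2DS/H) = √(2 × 13,250 × 80 / 14)
    = √(151,428.57) ≈ 389.14 → Q = 389 kits
T = Q/D × 360 days = 389/13,250 × 360 = 10.569 days

10.6 days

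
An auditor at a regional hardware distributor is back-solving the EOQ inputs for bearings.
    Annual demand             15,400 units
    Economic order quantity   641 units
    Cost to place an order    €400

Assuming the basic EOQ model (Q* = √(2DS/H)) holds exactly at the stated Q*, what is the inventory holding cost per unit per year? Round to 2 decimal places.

€29.98

Since Q* = (2DS/H)^½, squaring gives Q*²·H = 2DS.
H = 2DS / Q² = 2 × 15,400 × 400 / 641² = 29.9844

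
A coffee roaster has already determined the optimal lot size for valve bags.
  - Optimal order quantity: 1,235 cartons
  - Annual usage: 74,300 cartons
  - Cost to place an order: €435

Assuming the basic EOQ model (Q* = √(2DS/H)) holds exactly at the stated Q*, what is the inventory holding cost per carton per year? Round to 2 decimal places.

€42.38

Since Q* = (2DS/H)^½, squaring gives Q*²·H = 2DS.
H = 2DS / Q² = 2 × 74,300 × 435 / 1,235² = 42.3813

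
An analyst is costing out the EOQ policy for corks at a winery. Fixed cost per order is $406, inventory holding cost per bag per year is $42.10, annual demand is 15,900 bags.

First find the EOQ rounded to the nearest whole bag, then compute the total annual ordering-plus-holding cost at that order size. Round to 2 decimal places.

2DS/H = 2·15,900·406/42.1 = 306,669.83
EOQ = √306,669.83 ≈ 553.78 → Q = 554 bags
Ordering: D/Q × S = 15,900/554 × $406 = $11,652.35
Holding:  Q/2 × H = 554/2 × $42.1 = $11,661.70
Total = $11,652.35 + $11,661.70 = $23,314.05

$23,314.05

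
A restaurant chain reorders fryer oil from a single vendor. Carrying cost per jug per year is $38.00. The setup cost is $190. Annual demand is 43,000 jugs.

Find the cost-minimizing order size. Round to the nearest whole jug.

Optimal lot size Q* = (2 × 43,000 × $190 / $38)^½ ≈ 655.74

656 jugs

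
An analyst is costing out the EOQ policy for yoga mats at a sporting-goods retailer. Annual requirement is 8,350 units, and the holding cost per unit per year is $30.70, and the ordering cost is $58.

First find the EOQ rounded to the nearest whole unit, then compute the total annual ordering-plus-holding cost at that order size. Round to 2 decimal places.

EOQ = √(2DS/H) = √(2 × 8,350 × 58 / 30.7)
    = √(31,550.49) ≈ 177.62 → Q = 178 units
Annual ordering cost = (D/Q)·S = (8,350/178) × 58 = $2,720.79
Annual holding cost  = (Q/2)·H = (178/2) × 30.7 = $2,732.30
Total = $2,720.79 + $2,732.30 = $5,453.09

$5,453.09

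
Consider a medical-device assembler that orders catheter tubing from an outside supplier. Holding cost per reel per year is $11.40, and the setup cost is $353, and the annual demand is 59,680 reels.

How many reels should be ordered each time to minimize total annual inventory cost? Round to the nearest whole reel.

Q* = √(2·D·S / H) = √(2·59,680·353 / 11.4) = √3,695,971.9 ≈ 1,922.49

1,922 reels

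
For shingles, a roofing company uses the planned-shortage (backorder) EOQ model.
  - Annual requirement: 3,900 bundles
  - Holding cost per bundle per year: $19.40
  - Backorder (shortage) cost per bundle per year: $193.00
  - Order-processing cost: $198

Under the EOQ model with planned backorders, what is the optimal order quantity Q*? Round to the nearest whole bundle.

Basic EOQ = √(2·3,900·198/19.4) = 282.149
Backorder adjustment √((H+b)/b) = √((19.4+193)/193) = 1.0491
Q* = 282.149 × 1.0491 ≈ 295.99

296 bundles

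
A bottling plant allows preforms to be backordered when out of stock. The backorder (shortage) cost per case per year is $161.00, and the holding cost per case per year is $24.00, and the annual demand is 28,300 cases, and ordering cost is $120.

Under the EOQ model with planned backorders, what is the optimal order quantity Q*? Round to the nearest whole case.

Basic EOQ = √(2·28,300·120/24) = 531.977
Backorder adjustment √((H+b)/b) = √((24+161)/161) = 1.0719
Q* = 531.977 × 1.0719 ≈ 570.25

570 cases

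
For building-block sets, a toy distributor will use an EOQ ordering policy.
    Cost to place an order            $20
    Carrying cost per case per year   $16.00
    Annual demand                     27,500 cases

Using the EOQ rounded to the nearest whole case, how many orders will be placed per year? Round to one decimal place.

EOQ = √(2DS/H) = √(2 × 27,500 × 20 / 16)
    = √(68,750.00) ≈ 262.20 → Q = 262
N = D/Q = 27,500/262 ≈ 104.962 orders/yr

105.0 orders per year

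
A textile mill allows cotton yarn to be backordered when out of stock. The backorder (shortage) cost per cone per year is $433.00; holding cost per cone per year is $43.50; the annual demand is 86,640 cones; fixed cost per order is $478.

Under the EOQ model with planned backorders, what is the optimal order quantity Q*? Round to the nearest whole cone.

1,448 cones

Basic EOQ = √(2·86,640·478/43.5) = 1,379.887
Backorder adjustment √((H+b)/b) = √((43.5+433)/433) = 1.0490
Q* = 1,379.887 × 1.0490 ≈ 1,447.54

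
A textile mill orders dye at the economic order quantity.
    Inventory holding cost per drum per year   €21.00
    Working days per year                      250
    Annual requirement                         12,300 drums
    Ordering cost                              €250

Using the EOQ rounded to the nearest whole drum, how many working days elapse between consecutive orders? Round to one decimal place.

Q* = √(2·D·S / H) = √(2·12,300·250 / 21) = √292,857.1 ≈ 541.16 → Q = 541 drums
Cycle time = (working days × Q)/D = (250 × 541) / 12,300 = 10.996 days

11.0 days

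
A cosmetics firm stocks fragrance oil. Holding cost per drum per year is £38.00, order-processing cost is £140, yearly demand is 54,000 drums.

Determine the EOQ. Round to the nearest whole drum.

Optimal lot size Q* = (2 × 54,000 × £140 / £38)^½ ≈ 630.79

631 drums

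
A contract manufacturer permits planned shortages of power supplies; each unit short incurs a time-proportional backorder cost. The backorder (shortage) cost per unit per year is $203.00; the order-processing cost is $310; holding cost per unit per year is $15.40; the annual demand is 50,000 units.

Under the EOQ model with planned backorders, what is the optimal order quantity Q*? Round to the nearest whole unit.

Basic EOQ = √(2·50,000·310/15.4) = 1,418.798
Backorder adjustment √((H+b)/b) = √((15.4+203)/203) = 1.0372
Q* = 1,418.798 × 1.0372 ≈ 1,471.63

1,472 units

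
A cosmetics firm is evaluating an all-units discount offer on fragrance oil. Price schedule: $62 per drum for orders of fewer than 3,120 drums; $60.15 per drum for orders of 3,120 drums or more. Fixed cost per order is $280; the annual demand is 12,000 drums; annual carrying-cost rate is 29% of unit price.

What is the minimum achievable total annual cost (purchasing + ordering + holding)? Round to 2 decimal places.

H₁ = 29%×$62 = $17.9800;  H₂ = 29%×$60.15 = $17.4435
EOQ₁ = √(2×12,000×280/17.9800) = 611.35  (< 3,120, feasible at tier 1)
EOQ₂ = √(2×12,000×280/17.4435) = 620.68  (< 3,120 → use Q = 3,120 at tier-2 price)
TC(tier 1 (EOQ₁), Q≈611.3) = $754,992.07
TC(tier 2, Q≈3,120.0) = $750,088.78
Minimum at tier 2: $750,088.78

$750,088.78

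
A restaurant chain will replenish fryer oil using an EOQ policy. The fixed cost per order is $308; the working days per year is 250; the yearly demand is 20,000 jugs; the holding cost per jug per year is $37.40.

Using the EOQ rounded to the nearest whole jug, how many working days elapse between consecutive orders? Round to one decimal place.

Optimal lot size Q* = (2 × 20,000 × $308 / $37.4)^½ ≈ 573.94 → Q = 574 jugs
Cycle time = (working days × Q)/D = (250 × 574) / 20,000 = 7.175 days

7.2 days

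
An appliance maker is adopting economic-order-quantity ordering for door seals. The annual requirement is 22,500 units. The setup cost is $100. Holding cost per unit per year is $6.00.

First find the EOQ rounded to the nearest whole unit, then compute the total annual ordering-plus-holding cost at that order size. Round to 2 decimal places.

2DS/H = 2·22,500·100/6 = 750,000.00
EOQ = √750,000.00 ≈ 866.03 → Q = 866 units
Ordering: D/Q × S = 22,500/866 × $100 = $2,598.15
Holding:  Q/2 × H = 866/2 × $6 = $2,598.00
Total = $2,598.15 + $2,598.00 = $5,196.15

$5,196.15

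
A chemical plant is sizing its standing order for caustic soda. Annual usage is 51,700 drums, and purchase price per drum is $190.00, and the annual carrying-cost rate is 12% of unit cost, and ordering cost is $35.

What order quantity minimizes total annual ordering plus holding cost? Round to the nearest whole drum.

398 drums

Holding cost per drum per year: H = 12% × $190 = $22.8000
Optimal lot size Q* = (2 × 51,700 × $35 / $22.8)^½ ≈ 398.41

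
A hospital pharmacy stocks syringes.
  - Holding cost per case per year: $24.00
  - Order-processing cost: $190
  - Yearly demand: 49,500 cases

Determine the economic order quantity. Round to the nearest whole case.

2DS/H = 2·49,500·190/24 = 783,750.00
EOQ = √783,750.00 ≈ 885.30

885 cases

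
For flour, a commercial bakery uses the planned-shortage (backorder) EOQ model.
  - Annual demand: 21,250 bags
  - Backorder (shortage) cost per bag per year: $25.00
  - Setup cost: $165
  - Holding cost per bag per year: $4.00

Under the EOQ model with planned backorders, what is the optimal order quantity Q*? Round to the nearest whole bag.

1,426 bags

Basic EOQ = √(2·21,250·165/4) = 1,324.056
Backorder adjustment √((H+b)/b) = √((4+25)/25) = 1.0770
Q* = 1,324.056 × 1.0770 ≈ 1,426.05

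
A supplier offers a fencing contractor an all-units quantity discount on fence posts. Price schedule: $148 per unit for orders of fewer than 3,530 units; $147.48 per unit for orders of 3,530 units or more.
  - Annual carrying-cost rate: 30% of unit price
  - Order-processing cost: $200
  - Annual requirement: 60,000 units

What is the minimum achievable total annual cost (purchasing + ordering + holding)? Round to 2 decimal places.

$8,912,643.53

H₁ = 30%×$148 = $44.4000;  H₂ = 30%×$147.48 = $44.2440
EOQ₁ = √(2×60,000×200/44.4000) = 735.21  (< 3,530, feasible at tier 1)
EOQ₂ = √(2×60,000×200/44.2440) = 736.51  (< 3,530 → use Q = 3,530 at tier-2 price)
TC(tier 1 (EOQ₁), Q≈735.2) = $8,912,643.53
TC(tier 2, Q≈3,530.0) = $8,930,290.09
Minimum at tier 1 (EOQ₁): $8,912,643.53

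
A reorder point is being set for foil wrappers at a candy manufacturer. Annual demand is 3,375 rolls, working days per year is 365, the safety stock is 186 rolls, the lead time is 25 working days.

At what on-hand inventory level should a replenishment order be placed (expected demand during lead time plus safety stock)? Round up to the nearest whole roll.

Daily demand d = 3,375 / 365 = 9.247 rolls/day
Demand during lead time = 9.247 × 25 = 231.16
Reorder point = 231.16 + 186 = 417.16 → round up

418 rolls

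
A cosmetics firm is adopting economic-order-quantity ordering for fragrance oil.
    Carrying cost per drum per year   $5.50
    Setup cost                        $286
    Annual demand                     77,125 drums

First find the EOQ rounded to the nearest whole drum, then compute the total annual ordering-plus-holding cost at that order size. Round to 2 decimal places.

Q* = √(2·D·S / H) = √(2·77,125·286 / 5.5) = √8,021,000.0 ≈ 2,832.14 → Q = 2,832 drums
Orders/yr = 77,125/2,832 = 27.233; ordering cost = 27.233 × $286 = $7,788.75
Average inventory = 2,832/2 = 1416; holding cost = 1416 × $5.5 = $7,788.00
Total = $7,788.75 + $7,788.00 = $15,576.75

$15,576.75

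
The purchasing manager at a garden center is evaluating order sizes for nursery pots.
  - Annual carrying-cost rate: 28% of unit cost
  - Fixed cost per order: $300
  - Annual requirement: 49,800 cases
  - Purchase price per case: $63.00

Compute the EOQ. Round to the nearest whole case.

1,301 cases

H = i·C = 0.28 × $63 = $17.6400 per case-year
2DS/H = 2·49,800·300/17.64 = 1,693,877.55
EOQ = √1,693,877.55 ≈ 1,301.49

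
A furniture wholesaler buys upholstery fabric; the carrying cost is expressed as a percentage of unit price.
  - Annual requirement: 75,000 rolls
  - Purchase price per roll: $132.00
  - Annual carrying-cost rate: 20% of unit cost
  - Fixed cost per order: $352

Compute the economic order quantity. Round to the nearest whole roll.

Holding cost per roll per year: H = 20% × $132 = $26.4000
Q* = √(2·D·S / H) = √(2·75,000·352 / 26.4) = √2,000,000.0 ≈ 1,414.21

1,414 rolls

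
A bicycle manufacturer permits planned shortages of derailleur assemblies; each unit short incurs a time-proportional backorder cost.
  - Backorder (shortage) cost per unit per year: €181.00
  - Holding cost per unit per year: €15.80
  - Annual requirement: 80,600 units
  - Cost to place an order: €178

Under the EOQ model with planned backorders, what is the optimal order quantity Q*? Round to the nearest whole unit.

Q* = √(2DS/H) · √((H + b)/b)
   = √(2 × 80,600 × 178 / 15.8) · √((15.8 + 181) / 181)
   = 1,347.609 × 1.0427 ≈ 1,405.20

1,405 units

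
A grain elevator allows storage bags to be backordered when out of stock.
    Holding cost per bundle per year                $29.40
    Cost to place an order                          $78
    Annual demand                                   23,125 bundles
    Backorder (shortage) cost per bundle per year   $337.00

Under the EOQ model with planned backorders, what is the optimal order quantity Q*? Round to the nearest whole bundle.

365 bundles

Q* = √(2DS/H) · √((H + b)/b)
   = √(2 × 23,125 × 78 / 29.4) · √((29.4 + 337) / 337)
   = 350.291 × 1.0427 ≈ 365.25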